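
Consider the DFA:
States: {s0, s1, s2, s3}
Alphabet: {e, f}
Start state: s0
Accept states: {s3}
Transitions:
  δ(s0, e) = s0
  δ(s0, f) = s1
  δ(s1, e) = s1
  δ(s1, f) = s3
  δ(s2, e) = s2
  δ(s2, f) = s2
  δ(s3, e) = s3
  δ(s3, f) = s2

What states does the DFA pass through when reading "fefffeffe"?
read 'f': s0 → s1
  read 'e': s1 → s1
  read 'f': s1 → s3
  read 'f': s3 → s2
  read 'f': s2 → s2
  read 'e': s2 → s2
  read 'f': s2 → s2
  read 'f': s2 → s2
  read 'e': s2 → s2
s0 -> s1 -> s1 -> s3 -> s2 -> s2 -> s2 -> s2 -> s2 -> s2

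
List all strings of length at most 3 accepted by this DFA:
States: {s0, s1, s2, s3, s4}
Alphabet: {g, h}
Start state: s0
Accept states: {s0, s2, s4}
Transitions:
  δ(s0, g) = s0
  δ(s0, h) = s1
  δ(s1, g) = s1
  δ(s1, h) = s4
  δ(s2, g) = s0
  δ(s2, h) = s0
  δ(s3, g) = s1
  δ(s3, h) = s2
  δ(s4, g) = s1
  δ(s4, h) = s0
ε, g, gg, hh, ggg, ghh, hgh, hhh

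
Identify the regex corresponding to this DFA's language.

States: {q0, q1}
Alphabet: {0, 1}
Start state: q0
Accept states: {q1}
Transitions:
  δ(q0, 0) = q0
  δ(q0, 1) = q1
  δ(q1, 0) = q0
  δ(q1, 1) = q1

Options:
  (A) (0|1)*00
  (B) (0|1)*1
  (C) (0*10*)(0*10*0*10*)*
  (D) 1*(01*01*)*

Check each option against the DFA on short strings; one disagreement eliminates an option:
  (A) (0|1)*00: on '1' the DFA goes q0 → q1 and accepts (q1 ∈ Accept), but the regex does not match it → eliminate
  (B) (0|1)*1: agrees with the DFA on every string of length ≤ 6
  (C) (0*10*)(0*10*0*10*)*: on '10' the DFA goes q0 → q1 → q0 and rejects (q0 ∉ Accept), but the regex matches it → eliminate
  (D) 1*(01*01*)*: on ε the DFA stays in q0 and rejects (q0 ∉ Accept), but the regex matches it → eliminate
Only (B) is consistent with the DFA.
(B) (0|1)*1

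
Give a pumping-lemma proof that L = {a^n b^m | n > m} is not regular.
Assume L is regular with pumping length p. Idea: pumping down the a-block drops the a-count to at most the b-count.
Choose s = a^(p+1) b^p ∈ L (|s| = 2p+1 ≥ p). By the pumping lemma, s = xyz with |xy| ≤ p, |y| > 0, so y = a^k with k ≥ 1. Take i = 0: xz = a^(p+1−k) b^p. Since k ≥ 1, p+1−k ≤ p, so the number of a's is no longer strictly greater than the number of b's, hence xz ∉ L.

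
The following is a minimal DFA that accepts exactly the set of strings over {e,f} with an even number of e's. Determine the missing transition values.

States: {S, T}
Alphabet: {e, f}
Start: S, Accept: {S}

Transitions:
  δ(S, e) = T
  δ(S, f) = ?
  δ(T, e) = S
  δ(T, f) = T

From the language and accept set, identify what each state tracks — S: even number of e's so far; T: odd number of e's so far.
Each missing δ(q, a) is the state matching the new tracked value after reading a.
δ(S, f) = S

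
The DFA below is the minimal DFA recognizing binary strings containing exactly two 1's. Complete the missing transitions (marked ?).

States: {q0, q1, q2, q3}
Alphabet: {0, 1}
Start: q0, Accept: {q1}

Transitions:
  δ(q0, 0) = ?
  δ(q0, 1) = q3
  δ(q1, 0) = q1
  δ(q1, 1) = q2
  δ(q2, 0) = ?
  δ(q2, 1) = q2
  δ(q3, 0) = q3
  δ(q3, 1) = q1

From the language and accept set, identify what each state tracks — q0: zero 1's; q1: two 1's; q2: ≥ three 1's (dead); q3: one 1.
Each missing δ(q, a) is the state matching the new tracked value after reading a.
δ(q0, 0) = q0; δ(q2, 0) = q2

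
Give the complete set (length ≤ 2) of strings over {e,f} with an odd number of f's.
f, ef, fe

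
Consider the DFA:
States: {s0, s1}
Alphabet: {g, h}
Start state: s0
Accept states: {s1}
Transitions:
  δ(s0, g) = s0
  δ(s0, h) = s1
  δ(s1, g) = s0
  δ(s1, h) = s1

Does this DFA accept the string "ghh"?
Processing string "ghh":
  s0 --g--> s0
  s0 --h--> s1
  s1 --h--> s1
Final state: s1
Accept states: {s1}
Yes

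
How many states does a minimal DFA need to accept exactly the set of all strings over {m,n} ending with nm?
By Myhill–Nerode, count the distinguishable equivalence classes: 3 classes — one per longest suffix of the input that is a prefix of 'nm' (lengths 0 through 2); only the length-2 class is accepting.
3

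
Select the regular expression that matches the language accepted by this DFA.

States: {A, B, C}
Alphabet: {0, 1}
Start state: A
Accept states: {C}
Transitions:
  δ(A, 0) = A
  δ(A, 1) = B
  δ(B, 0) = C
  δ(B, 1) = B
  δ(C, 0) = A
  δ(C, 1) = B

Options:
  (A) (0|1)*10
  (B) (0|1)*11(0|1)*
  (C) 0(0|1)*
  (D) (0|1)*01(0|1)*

Check each option against the DFA on short strings; one disagreement eliminates an option:
  (A) (0|1)*10: agrees with the DFA on every string of length ≤ 6
  (B) (0|1)*11(0|1)*: on '10' the DFA goes A → B → C and accepts (C ∈ Accept), but the regex does not match it → eliminate
  (C) 0(0|1)*: on '0' the DFA goes A → A and rejects (A ∉ Accept), but the regex matches it → eliminate
  (D) (0|1)*01(0|1)*: on '01' the DFA goes A → A → B and rejects (B ∉ Accept), but the regex matches it → eliminate
Only (A) is consistent with the DFA.
(A) (0|1)*10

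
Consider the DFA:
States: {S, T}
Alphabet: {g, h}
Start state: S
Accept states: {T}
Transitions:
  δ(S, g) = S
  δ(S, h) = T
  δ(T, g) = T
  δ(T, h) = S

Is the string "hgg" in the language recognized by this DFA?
Processing string "hgg":
  S --h--> T
  T --g--> T
  T --g--> T
Final state: T
Accept states: {T}
Yes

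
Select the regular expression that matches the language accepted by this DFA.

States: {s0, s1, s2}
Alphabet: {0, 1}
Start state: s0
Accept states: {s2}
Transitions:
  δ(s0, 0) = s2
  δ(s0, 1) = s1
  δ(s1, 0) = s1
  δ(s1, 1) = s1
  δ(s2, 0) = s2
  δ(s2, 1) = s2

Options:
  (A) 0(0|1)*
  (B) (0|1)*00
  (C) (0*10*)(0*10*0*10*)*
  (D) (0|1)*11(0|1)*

Check each option against the DFA on short strings; one disagreement eliminates an option:
  (A) 0(0|1)*: agrees with the DFA on every string of length ≤ 6
  (B) (0|1)*00: on '0' the DFA goes s0 → s2 and accepts (s2 ∈ Accept), but the regex does not match it → eliminate
  (C) (0*10*)(0*10*0*10*)*: on '0' the DFA goes s0 → s2 and accepts (s2 ∈ Accept), but the regex does not match it → eliminate
  (D) (0|1)*11(0|1)*: on '0' the DFA goes s0 → s2 and accepts (s2 ∈ Accept), but the regex does not match it → eliminate
Only (A) is consistent with the DFA.
(A) 0(0|1)*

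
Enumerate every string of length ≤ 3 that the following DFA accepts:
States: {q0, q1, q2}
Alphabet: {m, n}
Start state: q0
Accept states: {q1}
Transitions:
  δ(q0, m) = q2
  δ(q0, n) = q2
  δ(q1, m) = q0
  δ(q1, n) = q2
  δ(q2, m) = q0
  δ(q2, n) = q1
mn, nn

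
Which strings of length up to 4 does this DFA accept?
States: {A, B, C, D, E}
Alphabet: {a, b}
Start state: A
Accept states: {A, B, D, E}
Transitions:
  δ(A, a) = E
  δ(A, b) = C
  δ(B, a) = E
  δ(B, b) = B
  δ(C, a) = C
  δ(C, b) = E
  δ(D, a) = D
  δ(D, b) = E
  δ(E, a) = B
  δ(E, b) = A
ε, a, aa, ab, bb, aaa, aab, aba, bab, bba, bbb, aaaa, aaab, aaba, aabb, abaa, abab, abbb, baab, baba, babb, bbaa, bbab, bbba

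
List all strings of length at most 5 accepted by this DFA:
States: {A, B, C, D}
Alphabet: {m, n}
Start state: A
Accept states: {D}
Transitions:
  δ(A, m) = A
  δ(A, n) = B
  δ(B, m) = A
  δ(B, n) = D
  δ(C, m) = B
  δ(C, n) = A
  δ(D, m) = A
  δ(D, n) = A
nn, mnn, mmnn, nmnn, mmmnn, mnmnn, nmmnn, nnmnn, nnnnn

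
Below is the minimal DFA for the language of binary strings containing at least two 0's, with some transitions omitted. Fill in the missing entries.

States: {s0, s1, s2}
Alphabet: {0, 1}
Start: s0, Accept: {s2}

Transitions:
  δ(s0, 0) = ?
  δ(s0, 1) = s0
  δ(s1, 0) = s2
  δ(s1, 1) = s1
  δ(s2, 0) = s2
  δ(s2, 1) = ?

From the language and accept set, identify what each state tracks — s0: zero 0's seen; s1: one 0 seen; s2: ≥ two 0's seen.
Each missing δ(q, a) is the state matching the new tracked value after reading a.
δ(s0, 0) = s1; δ(s2, 1) = s2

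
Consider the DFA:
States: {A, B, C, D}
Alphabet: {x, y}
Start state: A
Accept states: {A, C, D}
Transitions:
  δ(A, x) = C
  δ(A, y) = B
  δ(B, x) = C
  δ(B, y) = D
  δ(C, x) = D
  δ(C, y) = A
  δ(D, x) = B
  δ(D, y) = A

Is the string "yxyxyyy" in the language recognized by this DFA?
Processing string "yxyxyyy":
  A --y--> B
  B --x--> C
  C --y--> A
  A --x--> C
  C --y--> A
  A --y--> B
  B --y--> D
Final state: D
Accept states: {A, C, D}
Yes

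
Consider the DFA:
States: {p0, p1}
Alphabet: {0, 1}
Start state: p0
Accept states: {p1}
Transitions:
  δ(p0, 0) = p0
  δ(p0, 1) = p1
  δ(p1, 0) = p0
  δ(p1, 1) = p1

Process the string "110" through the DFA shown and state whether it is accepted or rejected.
Processing string "110":
  p0 --1--> p1
  p1 --1--> p1
  p1 --0--> p0
Final state: p0
Accept states: {p1}
No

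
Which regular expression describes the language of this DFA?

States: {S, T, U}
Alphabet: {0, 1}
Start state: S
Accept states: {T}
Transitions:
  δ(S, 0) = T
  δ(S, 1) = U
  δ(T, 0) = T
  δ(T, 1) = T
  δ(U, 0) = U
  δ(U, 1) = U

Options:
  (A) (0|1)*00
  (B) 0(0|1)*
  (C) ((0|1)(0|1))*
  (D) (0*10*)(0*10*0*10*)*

Check each option against the DFA on short strings; one disagreement eliminates an option:
  (A) (0|1)*00: on '0' the DFA goes S → T and accepts (T ∈ Accept), but the regex does not match it → eliminate
  (B) 0(0|1)*: agrees with the DFA on every string of length ≤ 6
  (C) ((0|1)(0|1))*: on ε the DFA stays in S and rejects (S ∉ Accept), but the regex matches it → eliminate
  (D) (0*10*)(0*10*0*10*)*: on '0' the DFA goes S → T and accepts (T ∈ Accept), but the regex does not match it → eliminate
Only (B) is consistent with the DFA.
(B) 0(0|1)*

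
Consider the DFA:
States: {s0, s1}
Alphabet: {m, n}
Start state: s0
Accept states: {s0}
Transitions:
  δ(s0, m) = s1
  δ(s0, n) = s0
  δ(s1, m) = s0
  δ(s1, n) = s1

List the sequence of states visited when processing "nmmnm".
read 'n': s0 → s0
  read 'm': s0 → s1
  read 'm': s1 → s0
  read 'n': s0 → s0
  read 'm': s0 → s1
s0 -> s0 -> s1 -> s0 -> s0 -> s1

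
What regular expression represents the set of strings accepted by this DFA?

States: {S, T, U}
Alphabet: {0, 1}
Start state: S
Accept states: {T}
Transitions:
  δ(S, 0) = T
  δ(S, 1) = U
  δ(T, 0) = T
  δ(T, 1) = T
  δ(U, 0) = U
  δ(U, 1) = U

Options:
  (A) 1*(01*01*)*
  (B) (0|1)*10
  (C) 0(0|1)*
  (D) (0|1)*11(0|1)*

Check each option against the DFA on short strings; one disagreement eliminates an option:
  (A) 1*(01*01*)*: on ε the DFA stays in S and rejects (S ∉ Accept), but the regex matches it → eliminate
  (B) (0|1)*10: on '0' the DFA goes S → T and accepts (T ∈ Accept), but the regex does not match it → eliminate
  (C) 0(0|1)*: agrees with the DFA on every string of length ≤ 6
  (D) (0|1)*11(0|1)*: on '0' the DFA goes S → T and accepts (T ∈ Accept), but the regex does not match it → eliminate
Only (C) is consistent with the DFA.
(C) 0(0|1)*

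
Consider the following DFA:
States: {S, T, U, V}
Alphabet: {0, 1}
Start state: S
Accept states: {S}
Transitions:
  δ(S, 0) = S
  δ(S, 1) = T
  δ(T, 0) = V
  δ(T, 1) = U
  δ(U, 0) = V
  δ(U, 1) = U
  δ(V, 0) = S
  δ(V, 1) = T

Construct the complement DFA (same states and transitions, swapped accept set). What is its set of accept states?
Complement accept states = All states \ Original accept states
= {S, T, U, V} \ {S}
{T, U, V}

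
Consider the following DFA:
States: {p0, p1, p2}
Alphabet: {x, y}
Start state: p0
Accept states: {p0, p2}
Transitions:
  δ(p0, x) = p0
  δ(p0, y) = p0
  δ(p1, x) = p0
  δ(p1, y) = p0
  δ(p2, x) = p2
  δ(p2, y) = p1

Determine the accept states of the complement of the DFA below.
Complement accept states = All states \ Original accept states
= {p0, p1, p2} \ {p0, p2}
{p1}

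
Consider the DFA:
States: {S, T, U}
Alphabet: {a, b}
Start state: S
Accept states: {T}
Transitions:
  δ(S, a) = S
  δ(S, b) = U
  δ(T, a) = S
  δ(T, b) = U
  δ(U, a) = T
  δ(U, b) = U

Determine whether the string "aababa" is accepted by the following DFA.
Processing string "aababa":
  S --a--> S
  S --a--> S
  S --b--> U
  U --a--> T
  T --b--> U
  U --a--> T
Final state: T
Accept states: {T}
Yes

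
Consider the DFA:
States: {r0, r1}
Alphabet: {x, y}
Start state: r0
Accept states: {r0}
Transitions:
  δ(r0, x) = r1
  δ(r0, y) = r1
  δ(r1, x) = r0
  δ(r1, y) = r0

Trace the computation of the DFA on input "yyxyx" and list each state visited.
read 'y': r0 → r1
  read 'y': r1 → r0
  read 'x': r0 → r1
  read 'y': r1 → r0
  read 'x': r0 → r1
r0 -> r1 -> r0 -> r1 -> r0 -> r1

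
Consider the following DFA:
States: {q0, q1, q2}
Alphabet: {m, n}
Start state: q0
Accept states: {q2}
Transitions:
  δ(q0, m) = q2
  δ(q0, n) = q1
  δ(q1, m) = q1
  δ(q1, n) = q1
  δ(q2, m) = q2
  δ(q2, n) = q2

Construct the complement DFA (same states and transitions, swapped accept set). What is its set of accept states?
Complement accept states = All states \ Original accept states
= {q0, q1, q2} \ {q2}
{q0, q1}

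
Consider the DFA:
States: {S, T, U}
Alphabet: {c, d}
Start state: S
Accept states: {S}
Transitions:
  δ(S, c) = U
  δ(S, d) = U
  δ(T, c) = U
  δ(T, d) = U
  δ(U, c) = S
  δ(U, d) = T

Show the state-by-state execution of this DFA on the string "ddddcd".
read 'd': S → U
  read 'd': U → T
  read 'd': T → U
  read 'd': U → T
  read 'c': T → U
  read 'd': U → T
S -> U -> T -> U -> T -> U -> T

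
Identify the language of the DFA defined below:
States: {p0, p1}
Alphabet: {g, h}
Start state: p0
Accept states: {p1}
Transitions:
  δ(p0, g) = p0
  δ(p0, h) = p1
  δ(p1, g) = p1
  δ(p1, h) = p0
Testing a few strings:
  'hg' → accept
  'ghh' → reject
  'ghg' → accept
  'h' → accept
State roles: p0=even number of h's so far; p1=odd number of h's so far
All strings over {g,h} with an odd number of h's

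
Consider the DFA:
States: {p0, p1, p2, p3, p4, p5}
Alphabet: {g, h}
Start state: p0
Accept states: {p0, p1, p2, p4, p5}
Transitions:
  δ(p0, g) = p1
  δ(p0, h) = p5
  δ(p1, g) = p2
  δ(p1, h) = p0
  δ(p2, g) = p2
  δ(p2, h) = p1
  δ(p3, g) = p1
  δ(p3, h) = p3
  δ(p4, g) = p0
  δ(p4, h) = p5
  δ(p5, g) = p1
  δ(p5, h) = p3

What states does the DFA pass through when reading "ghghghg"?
read 'g': p0 → p1
  read 'h': p1 → p0
  read 'g': p0 → p1
  read 'h': p1 → p0
  read 'g': p0 → p1
  read 'h': p1 → p0
  read 'g': p0 → p1
p0 -> p1 -> p0 -> p1 -> p0 -> p1 -> p0 -> p1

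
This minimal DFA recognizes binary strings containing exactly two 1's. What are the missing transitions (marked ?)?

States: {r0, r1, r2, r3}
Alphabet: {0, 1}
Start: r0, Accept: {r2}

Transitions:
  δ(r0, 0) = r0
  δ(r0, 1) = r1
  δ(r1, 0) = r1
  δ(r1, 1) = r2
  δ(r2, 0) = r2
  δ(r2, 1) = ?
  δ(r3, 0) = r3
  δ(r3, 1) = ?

From the language and accept set, identify what each state tracks — r0: zero 1's; r1: one 1; r2: two 1's; r3: ≥ three 1's (dead).
Each missing δ(q, a) is the state matching the new tracked value after reading a.
δ(r2, 1) = r3; δ(r3, 1) = r3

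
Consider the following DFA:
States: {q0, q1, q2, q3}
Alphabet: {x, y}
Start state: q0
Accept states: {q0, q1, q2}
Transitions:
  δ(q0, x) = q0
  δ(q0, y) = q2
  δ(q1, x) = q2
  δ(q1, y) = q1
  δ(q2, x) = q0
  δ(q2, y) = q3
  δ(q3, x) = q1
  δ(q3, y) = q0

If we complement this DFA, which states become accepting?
Complement accept states = All states \ Original accept states
= {q0, q1, q2, q3} \ {q0, q1, q2}
{q3}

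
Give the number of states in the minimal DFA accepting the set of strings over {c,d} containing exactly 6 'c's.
By Myhill–Nerode, count the distinguishable equivalence classes: 8 classes — having seen 0, 1, …, 6, or >6 copies of 'c'; the count-6 class is the only accepting one and >6 is dead.
8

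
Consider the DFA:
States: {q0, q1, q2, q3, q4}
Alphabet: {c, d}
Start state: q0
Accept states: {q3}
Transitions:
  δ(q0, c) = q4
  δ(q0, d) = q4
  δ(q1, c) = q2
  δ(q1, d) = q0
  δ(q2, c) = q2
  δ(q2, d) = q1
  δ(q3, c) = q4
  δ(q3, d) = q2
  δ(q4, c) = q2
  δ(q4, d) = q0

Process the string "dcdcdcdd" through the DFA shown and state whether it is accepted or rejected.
Processing string "dcdcdcdd":
  q0 --d--> q4
  q4 --c--> q2
  q2 --d--> q1
  q1 --c--> q2
  q2 --d--> q1
  q1 --c--> q2
  q2 --d--> q1
  q1 --d--> q0
Final state: q0
Accept states: {q3}
No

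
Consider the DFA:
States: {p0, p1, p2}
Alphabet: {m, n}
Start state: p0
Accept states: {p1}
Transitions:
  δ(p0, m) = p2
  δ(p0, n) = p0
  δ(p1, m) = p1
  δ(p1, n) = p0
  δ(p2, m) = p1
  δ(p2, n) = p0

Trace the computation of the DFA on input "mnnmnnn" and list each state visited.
read 'm': p0 → p2
  read 'n': p2 → p0
  read 'n': p0 → p0
  read 'm': p0 → p2
  read 'n': p2 → p0
  read 'n': p0 → p0
  read 'n': p0 → p0
p0 -> p2 -> p0 -> p0 -> p2 -> p0 -> p0 -> p0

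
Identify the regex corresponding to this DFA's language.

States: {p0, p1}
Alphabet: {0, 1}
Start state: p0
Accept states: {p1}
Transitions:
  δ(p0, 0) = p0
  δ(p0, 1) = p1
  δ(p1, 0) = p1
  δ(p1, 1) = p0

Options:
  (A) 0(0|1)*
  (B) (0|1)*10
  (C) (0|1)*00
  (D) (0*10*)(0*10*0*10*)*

Check each option against the DFA on short strings; one disagreement eliminates an option:
  (A) 0(0|1)*: on '0' the DFA goes p0 → p0 and rejects (p0 ∉ Accept), but the regex matches it → eliminate
  (B) (0|1)*10: on '1' the DFA goes p0 → p1 and accepts (p1 ∈ Accept), but the regex does not match it → eliminate
  (C) (0|1)*00: on '1' the DFA goes p0 → p1 and accepts (p1 ∈ Accept), but the regex does not match it → eliminate
  (D) (0*10*)(0*10*0*10*)*: agrees with the DFA on every string of length ≤ 6
Only (D) is consistent with the DFA.
(D) (0*10*)(0*10*0*10*)*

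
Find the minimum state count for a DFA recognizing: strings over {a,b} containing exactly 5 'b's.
By Myhill–Nerode, count the distinguishable equivalence classes: 7 classes — having seen 0, 1, …, 5, or >5 copies of 'b'; the count-5 class is the only accepting one and >5 is dead.
7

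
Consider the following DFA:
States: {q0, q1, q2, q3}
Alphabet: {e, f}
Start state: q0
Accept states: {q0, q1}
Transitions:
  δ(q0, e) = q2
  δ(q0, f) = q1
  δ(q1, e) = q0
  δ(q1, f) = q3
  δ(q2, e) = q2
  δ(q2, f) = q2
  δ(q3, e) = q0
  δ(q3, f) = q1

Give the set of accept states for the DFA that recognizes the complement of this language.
Complement accept states = All states \ Original accept states
= {q0, q1, q2, q3} \ {q0, q1}
{q2, q3}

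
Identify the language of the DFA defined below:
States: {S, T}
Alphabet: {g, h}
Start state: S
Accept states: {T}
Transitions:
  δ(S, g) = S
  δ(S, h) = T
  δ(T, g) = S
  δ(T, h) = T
Testing a few strings:
  'gg' → reject
  'hg' → reject
  'hgg' → reject
  'g' → reject
State roles: S=last symbol not h; T=last symbol is h
All strings over {g,h} ending with h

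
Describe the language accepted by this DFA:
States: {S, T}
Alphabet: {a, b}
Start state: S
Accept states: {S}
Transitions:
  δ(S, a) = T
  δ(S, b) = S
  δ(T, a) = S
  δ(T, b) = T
Testing a few strings:
  'bba' → reject
  'aab' → accept
  'b' → accept
  'bb' → accept
State roles: S=even number of a's so far; T=odd number of a's so far
All strings over {a,b} with an even number of a's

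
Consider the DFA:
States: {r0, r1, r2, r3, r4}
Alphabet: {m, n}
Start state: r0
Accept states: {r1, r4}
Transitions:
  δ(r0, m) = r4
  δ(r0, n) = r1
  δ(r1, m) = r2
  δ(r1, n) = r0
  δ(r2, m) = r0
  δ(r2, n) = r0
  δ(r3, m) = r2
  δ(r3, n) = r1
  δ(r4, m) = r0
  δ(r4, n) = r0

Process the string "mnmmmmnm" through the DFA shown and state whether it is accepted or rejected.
Processing string "mnmmmmnm":
  r0 --m--> r4
  r4 --n--> r0
  r0 --m--> r4
  r4 --m--> r0
  r0 --m--> r4
  r4 --m--> r0
  r0 --n--> r1
  r1 --m--> r2
Final state: r2
Accept states: {r1, r4}
No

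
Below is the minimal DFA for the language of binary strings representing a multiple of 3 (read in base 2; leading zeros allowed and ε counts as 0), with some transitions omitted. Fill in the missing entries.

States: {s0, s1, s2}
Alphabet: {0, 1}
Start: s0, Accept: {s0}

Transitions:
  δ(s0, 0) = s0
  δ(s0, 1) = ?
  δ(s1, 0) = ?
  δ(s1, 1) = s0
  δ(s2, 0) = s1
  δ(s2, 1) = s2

From the language and accept set, identify what each state tracks — s0: value ≡ 0 (mod 3); s1: value ≡ 1 (mod 3); s2: value ≡ 2 (mod 3).
Each missing δ(q, a) is the state matching the new tracked value after reading a.
δ(s0, 1) = s1; δ(s1, 0) = s2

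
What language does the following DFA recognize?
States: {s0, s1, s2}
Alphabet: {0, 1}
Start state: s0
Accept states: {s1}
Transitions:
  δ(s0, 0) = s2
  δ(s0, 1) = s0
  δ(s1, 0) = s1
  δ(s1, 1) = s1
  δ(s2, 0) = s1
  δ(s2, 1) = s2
Testing a few strings:
  '00' → accept
  '1' → reject
  '1101' → reject
  '1110' → reject
State roles: s0=zero 0's seen; s1=≥ two 0's seen; s2=one 0 seen
All binary strings containing at least two 0's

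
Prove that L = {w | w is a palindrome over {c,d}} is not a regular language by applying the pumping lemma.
Assume L is regular with pumping length p. Idea: pumping the leading c-block breaks the symmetry.
Choose s = c^p d c^p (a palindrome of length 2p+1 ≥ p). By the pumping lemma, s = xyz with |xy| ≤ p, |y| > 0, so y = c^k with k > 0 (xy lies entirely in the first c^p). Then xy²z = c^(p+k) d c^p, which is not a palindrome since p+k ≠ p.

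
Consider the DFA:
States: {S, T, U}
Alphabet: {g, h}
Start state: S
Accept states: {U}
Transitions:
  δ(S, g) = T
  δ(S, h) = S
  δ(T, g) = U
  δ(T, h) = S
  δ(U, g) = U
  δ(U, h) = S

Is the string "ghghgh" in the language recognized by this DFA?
Processing string "ghghgh":
  S --g--> T
  T --h--> S
  S --g--> T
  T --h--> S
  S --g--> T
  T --h--> S
Final state: S
Accept states: {U}
No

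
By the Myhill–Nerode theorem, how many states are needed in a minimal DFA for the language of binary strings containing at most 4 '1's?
By Myhill–Nerode, count the distinguishable equivalence classes: 6 classes — having seen 0, 1, …, 4, or >4 copies of '1'; counts 0 through 4 are accepting and >4 is dead.
6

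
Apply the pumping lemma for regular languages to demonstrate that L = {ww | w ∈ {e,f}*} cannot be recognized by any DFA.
Assume L is regular with pumping length p. Idea: pumping the leading e-block breaks the equality of the two halves.
Choose s = e^p f e^p f ∈ L (with w = e^p f). |s| = 2p+2 ≥ p. By the pumping lemma, s = xyz with |xy| ≤ p, |y| > 0, so y = e^k with k ≥ 1, in the first e-block. Then xy²z = e^(p+k) f e^p f, of length 2p+2+k. If k is odd this length is odd, so it cannot be of the form ww. If k is even, each half has length p+1+k/2 ≤ p+k, so the first half lies entirely inside the leading e-block and contains no f, while the second half ends in f; the halves differ. Either way xy²z ∉ L.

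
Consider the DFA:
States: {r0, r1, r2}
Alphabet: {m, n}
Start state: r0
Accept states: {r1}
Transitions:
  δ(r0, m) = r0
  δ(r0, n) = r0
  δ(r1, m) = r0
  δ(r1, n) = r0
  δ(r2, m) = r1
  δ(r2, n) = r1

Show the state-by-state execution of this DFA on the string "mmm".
read 'm': r0 → r0
  read 'm': r0 → r0
  read 'm': r0 → r0
r0 -> r0 -> r0 -> r0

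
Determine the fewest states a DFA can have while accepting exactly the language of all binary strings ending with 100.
By Myhill–Nerode, count the distinguishable equivalence classes: 4 classes — one per longest suffix of the input that is a prefix of '100' (lengths 0 through 3); only the length-3 class is accepting.
4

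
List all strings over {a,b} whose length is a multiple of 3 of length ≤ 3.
ε, aaa, aab, aba, abb, baa, bab, bba, bbb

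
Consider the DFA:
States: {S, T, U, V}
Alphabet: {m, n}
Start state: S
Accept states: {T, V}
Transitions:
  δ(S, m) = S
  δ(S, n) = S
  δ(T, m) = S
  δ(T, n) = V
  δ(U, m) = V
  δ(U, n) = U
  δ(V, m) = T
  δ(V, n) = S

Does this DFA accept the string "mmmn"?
Processing string "mmmn":
  S --m--> S
  S --m--> S
  S --m--> S
  S --n--> S
Final state: S
Accept states: {T, V}
No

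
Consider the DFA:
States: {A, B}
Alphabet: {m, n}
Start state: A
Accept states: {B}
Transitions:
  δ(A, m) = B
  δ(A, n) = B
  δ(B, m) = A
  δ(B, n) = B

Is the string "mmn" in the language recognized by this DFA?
Processing string "mmn":
  A --m--> B
  B --m--> A
  A --n--> B
Final state: B
Accept states: {B}
Yes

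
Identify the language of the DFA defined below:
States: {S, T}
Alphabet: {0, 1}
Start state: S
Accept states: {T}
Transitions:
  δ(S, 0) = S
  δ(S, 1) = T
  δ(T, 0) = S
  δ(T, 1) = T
Testing a few strings:
  '0' → reject
  '101' → accept
  '10' → reject
  '01' → accept
State roles: S=last symbol not 1; T=last symbol is 1
All binary strings ending with 1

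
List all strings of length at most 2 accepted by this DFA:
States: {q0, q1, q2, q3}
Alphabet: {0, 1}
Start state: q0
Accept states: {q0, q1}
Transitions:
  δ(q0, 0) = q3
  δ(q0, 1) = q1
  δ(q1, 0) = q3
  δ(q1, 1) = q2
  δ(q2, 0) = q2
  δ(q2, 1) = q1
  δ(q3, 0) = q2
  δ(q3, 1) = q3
ε, 1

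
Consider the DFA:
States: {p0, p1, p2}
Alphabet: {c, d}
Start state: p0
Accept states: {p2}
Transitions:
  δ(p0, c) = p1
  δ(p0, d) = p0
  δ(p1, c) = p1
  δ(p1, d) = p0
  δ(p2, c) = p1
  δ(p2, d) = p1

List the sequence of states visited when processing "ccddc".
read 'c': p0 → p1
  read 'c': p1 → p1
  read 'd': p1 → p0
  read 'd': p0 → p0
  read 'c': p0 → p1
p0 -> p1 -> p1 -> p0 -> p0 -> p1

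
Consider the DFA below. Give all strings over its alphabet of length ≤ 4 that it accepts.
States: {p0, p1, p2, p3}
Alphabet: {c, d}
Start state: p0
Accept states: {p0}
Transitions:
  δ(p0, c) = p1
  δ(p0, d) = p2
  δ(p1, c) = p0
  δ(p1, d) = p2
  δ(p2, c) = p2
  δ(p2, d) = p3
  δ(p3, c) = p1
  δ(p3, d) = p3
ε, cc, cccc, ddcc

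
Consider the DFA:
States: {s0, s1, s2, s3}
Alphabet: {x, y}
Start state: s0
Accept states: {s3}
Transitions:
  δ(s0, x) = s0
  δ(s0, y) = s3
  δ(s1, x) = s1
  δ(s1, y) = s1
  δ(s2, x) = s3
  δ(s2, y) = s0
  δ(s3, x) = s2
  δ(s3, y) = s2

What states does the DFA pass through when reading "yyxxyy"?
read 'y': s0 → s3
  read 'y': s3 → s2
  read 'x': s2 → s3
  read 'x': s3 → s2
  read 'y': s2 → s0
  read 'y': s0 → s3
s0 -> s3 -> s2 -> s3 -> s2 -> s0 -> s3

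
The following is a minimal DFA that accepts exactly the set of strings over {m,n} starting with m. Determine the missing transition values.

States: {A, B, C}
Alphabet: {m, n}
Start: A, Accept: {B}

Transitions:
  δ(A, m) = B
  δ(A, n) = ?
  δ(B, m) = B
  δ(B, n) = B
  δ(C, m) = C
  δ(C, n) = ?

From the language and accept set, identify what each state tracks — A: no input read; B: started with m; C: started with n (dead).
Each missing δ(q, a) is the state matching the new tracked value after reading a.
δ(A, n) = C; δ(C, n) = C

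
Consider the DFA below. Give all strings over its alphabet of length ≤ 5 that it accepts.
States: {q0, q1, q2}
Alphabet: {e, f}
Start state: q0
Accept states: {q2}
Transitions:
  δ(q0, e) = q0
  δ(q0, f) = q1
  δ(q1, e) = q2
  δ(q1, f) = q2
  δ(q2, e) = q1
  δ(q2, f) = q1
fe, ff, efe, eff, eefe, eeff, feee, feef, fefe, feff, ffee, ffef, fffe, ffff, eeefe, eeeff, efeee, efeef, efefe, efeff, effee, effef, efffe, effff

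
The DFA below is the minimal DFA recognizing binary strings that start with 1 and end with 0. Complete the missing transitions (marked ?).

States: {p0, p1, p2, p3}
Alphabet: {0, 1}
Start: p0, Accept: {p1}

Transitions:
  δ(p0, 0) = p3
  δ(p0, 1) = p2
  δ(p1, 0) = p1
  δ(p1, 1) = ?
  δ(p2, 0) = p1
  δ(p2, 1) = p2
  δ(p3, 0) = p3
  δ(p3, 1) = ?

From the language and accept set, identify what each state tracks — p0: no input read; p1: started with 1, last symbol 0; p2: started with 1, last symbol 1; p3: started with 0 (dead).
Each missing δ(q, a) is the state matching the new tracked value after reading a.
δ(p1, 1) = p2; δ(p3, 1) = p3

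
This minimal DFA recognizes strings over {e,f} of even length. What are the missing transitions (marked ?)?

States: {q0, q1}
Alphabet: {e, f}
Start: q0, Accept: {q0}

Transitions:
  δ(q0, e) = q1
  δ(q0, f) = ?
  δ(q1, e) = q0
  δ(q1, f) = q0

From the language and accept set, identify what each state tracks — q0: even length so far; q1: odd length so far.
Each missing δ(q, a) is the state matching the new tracked value after reading a.
δ(q0, f) = q1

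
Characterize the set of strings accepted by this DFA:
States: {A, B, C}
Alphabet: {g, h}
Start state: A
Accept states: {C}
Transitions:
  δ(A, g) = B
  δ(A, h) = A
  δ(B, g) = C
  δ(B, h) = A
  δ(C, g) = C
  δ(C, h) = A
Testing a few strings:
  'hh' → reject
  'gh' → reject
  'ggh' → reject
  'hg' → reject
State roles: A=last symbol not g; B=one trailing g; C=two trailing g's
All strings over {g,h} ending with gg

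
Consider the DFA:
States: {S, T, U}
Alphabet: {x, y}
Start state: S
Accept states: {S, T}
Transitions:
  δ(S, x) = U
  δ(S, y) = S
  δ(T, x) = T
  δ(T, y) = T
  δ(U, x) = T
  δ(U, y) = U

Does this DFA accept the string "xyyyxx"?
Processing string "xyyyxx":
  S --x--> U
  U --y--> U
  U --y--> U
  U --y--> U
  U --x--> T
  T --x--> T
Final state: T
Accept states: {S, T}
Yes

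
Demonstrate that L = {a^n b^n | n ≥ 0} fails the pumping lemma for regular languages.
Assume L is regular with pumping length p. Idea: pumping the a-block changes the count balance.
Choose s = a^p b^p (length 2p ≥ p). By the pumping lemma, s = xyz with |xy| ≤ p, |y| > 0. So y = a^k for some k > 0 (since xy is entirely within the a's). Pumping gives xy²z = a^(p+k) b^p, which is not in L since p+k ≠ p.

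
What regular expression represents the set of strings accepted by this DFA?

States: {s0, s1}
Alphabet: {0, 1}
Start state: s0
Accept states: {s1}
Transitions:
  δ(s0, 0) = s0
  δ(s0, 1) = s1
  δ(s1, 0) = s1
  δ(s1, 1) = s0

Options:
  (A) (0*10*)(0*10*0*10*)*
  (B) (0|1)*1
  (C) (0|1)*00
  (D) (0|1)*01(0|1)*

Check each option against the DFA on short strings; one disagreement eliminates an option:
  (A) (0*10*)(0*10*0*10*)*: agrees with the DFA on every string of length ≤ 6
  (B) (0|1)*1: on '10' the DFA goes s0 → s1 → s1 and accepts (s1 ∈ Accept), but the regex does not match it → eliminate
  (C) (0|1)*00: on '1' the DFA goes s0 → s1 and accepts (s1 ∈ Accept), but the regex does not match it → eliminate
  (D) (0|1)*01(0|1)*: on '1' the DFA goes s0 → s1 and accepts (s1 ∈ Accept), but the regex does not match it → eliminate
Only (A) is consistent with the DFA.
(A) (0*10*)(0*10*0*10*)*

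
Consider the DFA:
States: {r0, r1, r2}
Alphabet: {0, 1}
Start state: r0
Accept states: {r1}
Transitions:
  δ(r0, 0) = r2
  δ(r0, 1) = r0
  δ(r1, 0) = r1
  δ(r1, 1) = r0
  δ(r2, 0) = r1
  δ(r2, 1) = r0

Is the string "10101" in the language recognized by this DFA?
Processing string "10101":
  r0 --1--> r0
  r0 --0--> r2
  r2 --1--> r0
  r0 --0--> r2
  r2 --1--> r0
Final state: r0
Accept states: {r1}
No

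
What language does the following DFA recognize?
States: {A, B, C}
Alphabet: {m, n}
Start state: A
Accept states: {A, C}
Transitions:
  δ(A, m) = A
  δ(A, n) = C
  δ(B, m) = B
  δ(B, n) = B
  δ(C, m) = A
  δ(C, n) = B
Testing a few strings:
  'm' → accept
  'nm' → accept
  'nn' → reject
  'nnn' → reject
State roles: A=last symbol not n (ok); B=saw nn (dead); C=last symbol n (ok)
All strings over {m,n} with no two consecutive n's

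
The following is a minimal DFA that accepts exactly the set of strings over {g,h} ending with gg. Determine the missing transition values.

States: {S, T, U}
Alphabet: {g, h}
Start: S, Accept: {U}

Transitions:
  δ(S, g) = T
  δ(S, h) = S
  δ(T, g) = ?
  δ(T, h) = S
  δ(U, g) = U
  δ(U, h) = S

From the language and accept set, identify what each state tracks — S: last symbol not g; T: one trailing g; U: two trailing g's.
Each missing δ(q, a) is the state matching the new tracked value after reading a.
δ(T, g) = U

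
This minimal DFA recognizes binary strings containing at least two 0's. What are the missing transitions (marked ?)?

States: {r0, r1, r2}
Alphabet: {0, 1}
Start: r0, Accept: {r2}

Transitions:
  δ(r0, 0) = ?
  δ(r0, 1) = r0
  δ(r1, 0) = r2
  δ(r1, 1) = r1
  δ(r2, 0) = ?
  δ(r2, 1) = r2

From the language and accept set, identify what each state tracks — r0: zero 0's seen; r1: one 0 seen; r2: ≥ two 0's seen.
Each missing δ(q, a) is the state matching the new tracked value after reading a.
δ(r0, 0) = r1; δ(r2, 0) = r2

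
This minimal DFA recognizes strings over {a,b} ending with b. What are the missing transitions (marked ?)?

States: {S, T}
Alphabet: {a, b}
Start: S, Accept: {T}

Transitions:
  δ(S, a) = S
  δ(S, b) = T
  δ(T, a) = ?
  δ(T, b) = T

From the language and accept set, identify what each state tracks — S: last symbol not b; T: last symbol is b.
Each missing δ(q, a) is the state matching the new tracked value after reading a.
δ(T, a) = S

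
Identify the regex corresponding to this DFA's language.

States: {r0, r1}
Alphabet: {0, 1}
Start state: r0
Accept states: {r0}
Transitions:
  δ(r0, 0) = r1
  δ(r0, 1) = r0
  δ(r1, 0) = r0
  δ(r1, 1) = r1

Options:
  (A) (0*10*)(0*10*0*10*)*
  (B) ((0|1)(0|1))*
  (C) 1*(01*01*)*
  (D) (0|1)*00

Check each option against the DFA on short strings; one disagreement eliminates an option:
  (A) (0*10*)(0*10*0*10*)*: on ε the DFA stays in r0 and accepts (r0 ∈ Accept), but the regex does not match it → eliminate
  (B) ((0|1)(0|1))*: on '1' the DFA goes r0 → r0 and accepts (r0 ∈ Accept), but the regex does not match it → eliminate
  (C) 1*(01*01*)*: agrees with the DFA on every string of length ≤ 6
  (D) (0|1)*00: on ε the DFA stays in r0 and accepts (r0 ∈ Accept), but the regex does not match it → eliminate
Only (C) is consistent with the DFA.
(C) 1*(01*01*)*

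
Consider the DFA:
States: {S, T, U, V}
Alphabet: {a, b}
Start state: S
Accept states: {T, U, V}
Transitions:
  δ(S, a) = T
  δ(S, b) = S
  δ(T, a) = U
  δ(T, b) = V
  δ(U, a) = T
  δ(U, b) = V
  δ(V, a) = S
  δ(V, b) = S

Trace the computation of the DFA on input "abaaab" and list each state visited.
read 'a': S → T
  read 'b': T → V
  read 'a': V → S
  read 'a': S → T
  read 'a': T → U
  read 'b': U → V
S -> T -> V -> S -> T -> U -> V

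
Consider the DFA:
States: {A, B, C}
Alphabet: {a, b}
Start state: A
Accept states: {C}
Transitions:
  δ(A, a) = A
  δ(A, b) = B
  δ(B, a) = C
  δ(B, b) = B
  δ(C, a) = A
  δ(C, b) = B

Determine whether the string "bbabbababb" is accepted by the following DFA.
Processing string "bbabbababb":
  A --b--> B
  B --b--> B
  B --a--> C
  C --b--> B
  B --b--> B
  B --a--> C
  C --b--> B
  B --a--> C
  C --b--> B
  B --b--> B
Final state: B
Accept states: {C}
No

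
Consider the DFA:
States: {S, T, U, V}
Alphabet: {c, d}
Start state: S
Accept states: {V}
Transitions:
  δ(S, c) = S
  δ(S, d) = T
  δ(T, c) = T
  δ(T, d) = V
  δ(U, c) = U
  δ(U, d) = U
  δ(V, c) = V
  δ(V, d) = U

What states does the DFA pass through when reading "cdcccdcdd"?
read 'c': S → S
  read 'd': S → T
  read 'c': T → T
  read 'c': T → T
  read 'c': T → T
  read 'd': T → V
  read 'c': V → V
  read 'd': V → U
  read 'd': U → U
S -> S -> T -> T -> T -> T -> V -> V -> U -> U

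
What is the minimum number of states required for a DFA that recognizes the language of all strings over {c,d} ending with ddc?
By Myhill–Nerode, count the distinguishable equivalence classes: 4 classes — one per longest suffix of the input that is a prefix of 'ddc' (lengths 0 through 3); only the length-3 class is accepting.
4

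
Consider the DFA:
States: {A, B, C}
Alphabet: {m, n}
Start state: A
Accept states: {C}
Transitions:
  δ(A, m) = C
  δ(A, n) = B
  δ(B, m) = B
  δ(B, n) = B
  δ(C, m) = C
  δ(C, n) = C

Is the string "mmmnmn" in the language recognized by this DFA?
Processing string "mmmnmn":
  A --m--> C
  C --m--> C
  C --m--> C
  C --n--> C
  C --m--> C
  C --n--> C
Final state: C
Accept states: {C}
Yes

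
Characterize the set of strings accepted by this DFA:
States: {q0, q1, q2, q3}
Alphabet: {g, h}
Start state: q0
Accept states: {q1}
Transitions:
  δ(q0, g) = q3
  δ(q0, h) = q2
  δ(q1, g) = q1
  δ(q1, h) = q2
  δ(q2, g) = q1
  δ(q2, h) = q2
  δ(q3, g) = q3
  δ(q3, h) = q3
Testing a few strings:
  'h' → reject
  'ggh' → reject
  'gh' → reject
  'hhh' → reject
State roles: q0=no input read; q1=started with h, last symbol g; q2=started with h, last symbol h; q3=started with g (dead)
All strings over {g,h} that start with h and end with g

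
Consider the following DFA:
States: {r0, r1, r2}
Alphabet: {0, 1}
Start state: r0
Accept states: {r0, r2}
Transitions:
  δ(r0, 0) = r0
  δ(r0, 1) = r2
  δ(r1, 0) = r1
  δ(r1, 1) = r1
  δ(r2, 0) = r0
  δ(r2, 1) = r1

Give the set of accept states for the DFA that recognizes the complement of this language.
Complement accept states = All states \ Original accept states
= {r0, r1, r2} \ {r0, r2}
{r1}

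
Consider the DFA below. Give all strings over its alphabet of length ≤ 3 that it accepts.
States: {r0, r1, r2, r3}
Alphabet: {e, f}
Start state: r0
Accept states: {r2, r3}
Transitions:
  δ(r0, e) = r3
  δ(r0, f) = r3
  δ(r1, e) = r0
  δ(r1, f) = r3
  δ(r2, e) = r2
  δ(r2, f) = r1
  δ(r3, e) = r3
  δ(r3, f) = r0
e, f, ee, fe, eee, efe, eff, fee, ffe, fff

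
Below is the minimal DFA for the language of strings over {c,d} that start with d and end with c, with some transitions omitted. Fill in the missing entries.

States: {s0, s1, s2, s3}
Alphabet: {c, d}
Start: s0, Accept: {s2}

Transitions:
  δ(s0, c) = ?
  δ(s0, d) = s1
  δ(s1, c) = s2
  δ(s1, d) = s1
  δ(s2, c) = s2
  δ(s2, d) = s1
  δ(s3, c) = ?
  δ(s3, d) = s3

From the language and accept set, identify what each state tracks — s0: no input read; s1: started with d, last symbol d; s2: started with d, last symbol c; s3: started with c (dead).
Each missing δ(q, a) is the state matching the new tracked value after reading a.
δ(s0, c) = s3; δ(s3, c) = s3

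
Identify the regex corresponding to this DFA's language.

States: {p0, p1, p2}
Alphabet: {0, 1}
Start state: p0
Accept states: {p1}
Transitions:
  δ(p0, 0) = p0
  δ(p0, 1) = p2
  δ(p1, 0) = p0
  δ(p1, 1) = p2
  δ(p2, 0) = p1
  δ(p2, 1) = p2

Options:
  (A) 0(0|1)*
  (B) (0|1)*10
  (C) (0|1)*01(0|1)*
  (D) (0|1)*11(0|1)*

Check each option against the DFA on short strings; one disagreement eliminates an option:
  (A) 0(0|1)*: on '0' the DFA goes p0 → p0 and rejects (p0 ∉ Accept), but the regex matches it → eliminate
  (B) (0|1)*10: agrees with the DFA on every string of length ≤ 6
  (C) (0|1)*01(0|1)*: on '01' the DFA goes p0 → p0 → p2 and rejects (p2 ∉ Accept), but the regex matches it → eliminate
  (D) (0|1)*11(0|1)*: on '10' the DFA goes p0 → p2 → p1 and accepts (p1 ∈ Accept), but the regex does not match it → eliminate
Only (B) is consistent with the DFA.
(B) (0|1)*10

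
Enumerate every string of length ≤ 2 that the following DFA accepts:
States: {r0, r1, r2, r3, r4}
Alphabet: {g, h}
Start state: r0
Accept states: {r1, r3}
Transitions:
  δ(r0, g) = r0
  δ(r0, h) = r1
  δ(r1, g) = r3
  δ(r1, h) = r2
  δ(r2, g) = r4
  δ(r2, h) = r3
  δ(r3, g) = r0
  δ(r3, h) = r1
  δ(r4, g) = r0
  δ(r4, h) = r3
h, gh, hg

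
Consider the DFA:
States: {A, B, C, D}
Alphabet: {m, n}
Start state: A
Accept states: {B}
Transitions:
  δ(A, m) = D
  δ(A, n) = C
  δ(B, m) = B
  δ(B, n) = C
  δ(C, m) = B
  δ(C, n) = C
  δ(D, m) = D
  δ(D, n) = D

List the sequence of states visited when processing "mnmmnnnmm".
read 'm': A → D
  read 'n': D → D
  read 'm': D → D
  read 'm': D → D
  read 'n': D → D
  read 'n': D → D
  read 'n': D → D
  read 'm': D → D
  read 'm': D → D
A -> D -> D -> D -> D -> D -> D -> D -> D -> D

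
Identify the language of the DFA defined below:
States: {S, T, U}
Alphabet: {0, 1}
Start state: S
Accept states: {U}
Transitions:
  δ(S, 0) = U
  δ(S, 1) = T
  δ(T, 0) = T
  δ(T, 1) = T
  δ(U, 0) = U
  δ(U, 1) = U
Testing a few strings:
  '00' → accept
  '0' → accept
  '010' → accept
  '1' → reject
State roles: S=no input read; T=started with 1 (dead); U=started with 0
All binary strings starting with 0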